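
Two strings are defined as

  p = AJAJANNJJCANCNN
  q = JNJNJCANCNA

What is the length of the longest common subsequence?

Match J (p #2, q #1), J (p #4, q #3), N (p #7, q #4), J (p #9, q #5), C (p #10, q #6), A (p #11, q #7), N (p #12, q #8), C (p #13, q #9), N (p #14, q #10) — 9 characters in the same relative order in both. dp[15][11] = 9 confirms this is the maximum.

9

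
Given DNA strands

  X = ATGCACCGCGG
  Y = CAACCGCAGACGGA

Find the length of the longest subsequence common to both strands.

8

Pick A at X[1]=Y[3], G at X[3]=Y[6], C at X[4]=Y[7], A at X[5]=Y[8], G at X[8]=Y[9], C at X[9]=Y[11], G at X[10]=Y[12], G at X[11]=Y[13]; all 8 bases appear in both, in order, and the DP table's final entry dp[11][14] is also 8, so no common subsequence is longer.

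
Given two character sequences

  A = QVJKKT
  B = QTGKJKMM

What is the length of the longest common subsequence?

Let dp[i][j] be the LCS length of the first i characters of A and the first j characters of B. dp[i][j] = dp[i-1][j-1]+1 when the i-th and j-th characters match, else max(dp[i-1][j], dp[i][j-1]).
    ·  Q  T  G  K  J  K  M  M
 ·  0  0  0  0  0  0  0  0  0
 Q  0  1  1  1  1  1  1  1  1
 V  0  1  1  1  1  1  1  1  1
 J  0  1  1  1  1  2  2  2  2
 K  0  1  1  1  2  2  3  3  3
 K  0  1  1  1  2  2  3  3  3
 T  0  1  2  2  2  2  3  3  3
dp[6][8] = 3. One LCS (by backtracking along matches): QJK.

3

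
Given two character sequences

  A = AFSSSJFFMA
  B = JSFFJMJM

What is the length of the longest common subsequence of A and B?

Taking S [5,2]; then F [7,3]; then F [8,4]; then M [9,8] gives a common subsequence of length 4. Since dp[10][8] = 4, nothing longer is possible.

4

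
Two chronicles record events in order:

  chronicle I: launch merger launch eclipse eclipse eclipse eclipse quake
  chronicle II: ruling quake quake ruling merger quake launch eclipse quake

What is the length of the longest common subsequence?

Taking merger at chronicle I[2]=chronicle II[5] → launch at chronicle I[3]=chronicle II[7] → eclipse at chronicle I[7]=chronicle II[8] → quake at chronicle I[8]=chronicle II[9] gives a common subsequence of length 4. dp[8][9] = 4 confirms this is the maximum.

4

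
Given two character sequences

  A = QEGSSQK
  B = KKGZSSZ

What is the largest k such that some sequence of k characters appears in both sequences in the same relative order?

3

Let dp[i][j] be the LCS length of the first i characters of A and the first j characters of B. dp[i][j] = dp[i-1][j-1]+1 when the i-th and j-th characters match, else max(dp[i-1][j], dp[i][j-1]).
    ·  K  K  G  Z  S  S  Z
 ·  0  0  0  0  0  0  0  0
 Q  0  0  0  0  0  0  0  0
 E  0  0  0  0  0  0  0  0
 G  0  0  0  1  1  1  1  1
 S  0  0  0  1  1  2  2  2
 S  0  0  0  1  1  2  3  3
 Q  0  0  0  1  1  2  3  3
 K  0  1  1  1  1  2  3  3
dp[7][7] = 3. One LCS (by backtracking along matches): GSS.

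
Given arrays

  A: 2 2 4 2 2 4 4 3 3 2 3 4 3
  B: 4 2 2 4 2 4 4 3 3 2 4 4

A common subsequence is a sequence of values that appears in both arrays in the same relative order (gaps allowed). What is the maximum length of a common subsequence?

10

Taking 2 [1,2] → 2 [2,3] → 4 [3,4] → 2 [5,5] → 4 [6,6] → 4 [7,7] → 3 [8,8] → 3 [9,9] → 2 [10,10] → 4 [12,12] gives a common subsequence of length 10. Since dp[13][12] = 10, nothing longer is possible.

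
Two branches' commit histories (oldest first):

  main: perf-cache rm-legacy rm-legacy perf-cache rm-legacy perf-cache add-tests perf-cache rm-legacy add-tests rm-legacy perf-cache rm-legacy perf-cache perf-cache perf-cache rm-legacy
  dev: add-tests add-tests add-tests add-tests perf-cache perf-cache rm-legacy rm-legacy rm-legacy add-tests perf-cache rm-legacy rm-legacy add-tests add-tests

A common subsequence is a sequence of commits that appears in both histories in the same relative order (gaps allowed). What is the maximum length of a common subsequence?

8

Match perf-cache [1,6] → rm-legacy [2,7] → rm-legacy [3,8] → rm-legacy [5,9] → add-tests [7,10] → perf-cache [8,11] → rm-legacy [9,13] → add-tests [10,15] — 8 commits in the same relative order in both. Since dp[17][15] = 8, nothing longer is possible.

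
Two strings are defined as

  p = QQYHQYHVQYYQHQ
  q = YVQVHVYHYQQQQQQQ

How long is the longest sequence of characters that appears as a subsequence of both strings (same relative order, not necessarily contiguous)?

8

One common subsequence of length 8: Y [3,1], Q [5,3], H [7,5], V [8,6], Y [10,7], Y [11,9], Q [12,15], Q [14,16]. dp[14][16] = 8 confirms this is the maximum.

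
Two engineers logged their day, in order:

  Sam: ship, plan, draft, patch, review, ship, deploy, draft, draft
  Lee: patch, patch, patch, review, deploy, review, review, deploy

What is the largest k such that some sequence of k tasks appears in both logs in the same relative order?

3

Taking patch (Sam #4, Lee #3), review (Sam #5, Lee #7), deploy (Sam #7, Lee #8) gives a common subsequence of length 3. dp[9][8] = 3 confirms this is the maximum.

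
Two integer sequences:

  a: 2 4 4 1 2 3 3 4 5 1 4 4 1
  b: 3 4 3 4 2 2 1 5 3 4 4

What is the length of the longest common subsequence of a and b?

One common subsequence of length 6: 4 at a[2]=b[2], 4 at a[3]=b[4], 1 at a[4]=b[7], 3 at a[7]=b[9], 4 at a[11]=b[10], 4 at a[12]=b[11]. dp[13][11] = 6 confirms this is the maximum.

6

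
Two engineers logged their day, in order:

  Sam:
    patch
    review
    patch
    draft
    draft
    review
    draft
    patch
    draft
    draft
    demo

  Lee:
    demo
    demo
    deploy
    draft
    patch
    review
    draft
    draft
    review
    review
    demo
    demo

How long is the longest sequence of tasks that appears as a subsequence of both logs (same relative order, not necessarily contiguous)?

6

Pick patch (Sam #1, Lee #5) → review (Sam #2, Lee #6) → draft (Sam #4, Lee #7) → draft (Sam #5, Lee #8) → review (Sam #6, Lee #10) → demo (Sam #11, Lee #12); all 6 tasks appear in both, in order. The LCS DP gives dp[11][12] = 6, so this is optimal.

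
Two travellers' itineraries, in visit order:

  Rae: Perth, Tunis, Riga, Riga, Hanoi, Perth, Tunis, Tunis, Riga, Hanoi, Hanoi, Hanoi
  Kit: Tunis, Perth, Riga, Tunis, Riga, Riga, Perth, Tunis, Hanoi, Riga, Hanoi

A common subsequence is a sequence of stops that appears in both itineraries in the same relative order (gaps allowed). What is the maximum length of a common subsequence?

Taking Perth [1,2] → Tunis [2,4] → Riga [3,5] → Riga [4,6] → Perth [6,7] → Tunis [7,8] → Riga [9,10] → Hanoi [12,11] gives a common subsequence of length 8. The LCS DP gives dp[12][11] = 8, so this is optimal.

8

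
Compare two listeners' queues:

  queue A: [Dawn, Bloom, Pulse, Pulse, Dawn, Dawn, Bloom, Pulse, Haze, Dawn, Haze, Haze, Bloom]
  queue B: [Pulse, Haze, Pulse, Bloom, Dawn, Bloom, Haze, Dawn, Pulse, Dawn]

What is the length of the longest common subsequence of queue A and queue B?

6

One common subsequence of length 6: Pulse [3,1] → Pulse [4,3] → Dawn [5,5] → Dawn [6,8] → Pulse [8,9] → Dawn [10,10]. Since dp[13][10] = 6, nothing longer is possible.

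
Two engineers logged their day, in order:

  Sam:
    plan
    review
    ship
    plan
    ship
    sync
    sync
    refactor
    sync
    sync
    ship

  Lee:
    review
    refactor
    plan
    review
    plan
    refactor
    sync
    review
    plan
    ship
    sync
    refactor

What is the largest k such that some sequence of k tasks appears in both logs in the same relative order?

6

Pick plan [1,5], review [2,8], plan [4,9], ship [5,10], sync [7,11], refactor [8,12]; all 6 tasks appear in both, in order. Since dp[11][12] = 6, nothing longer is possible.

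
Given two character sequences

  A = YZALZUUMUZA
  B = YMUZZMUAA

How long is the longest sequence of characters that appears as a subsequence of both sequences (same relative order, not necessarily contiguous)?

Pick Y [1,1], Z [2,4], Z [5,5], M [8,6], U [9,7], A [11,9]; all 6 characters appear in both, in order, and the DP table's final entry dp[11][9] is also 6, so no common subsequence is longer.

6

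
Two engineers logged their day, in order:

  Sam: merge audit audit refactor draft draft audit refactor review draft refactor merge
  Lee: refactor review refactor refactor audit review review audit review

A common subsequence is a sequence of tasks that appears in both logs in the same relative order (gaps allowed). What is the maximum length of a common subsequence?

Pick audit [2,5] → audit [7,8] → review [9,9]; all 3 tasks appear in both, in order, and the DP table's final entry dp[12][9] is also 3, so no common subsequence is longer.

3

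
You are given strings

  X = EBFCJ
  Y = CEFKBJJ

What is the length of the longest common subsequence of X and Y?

One common subsequence of length 3: E at X[1]=Y[2], then B at X[2]=Y[5], then J at X[5]=Y[7]. dp[5][7] = 3 confirms this is the maximum.

3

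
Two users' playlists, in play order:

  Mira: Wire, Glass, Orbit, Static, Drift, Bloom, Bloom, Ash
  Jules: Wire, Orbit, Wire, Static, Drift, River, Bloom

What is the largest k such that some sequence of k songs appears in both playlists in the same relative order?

5

Match Wire (Mira #1, Jules #1) → Orbit (Mira #3, Jules #2) → Static (Mira #4, Jules #4) → Drift (Mira #5, Jules #5) → Bloom (Mira #7, Jules #7) — 5 songs in the same relative order in both. dp[8][7] = 5 confirms this is the maximum.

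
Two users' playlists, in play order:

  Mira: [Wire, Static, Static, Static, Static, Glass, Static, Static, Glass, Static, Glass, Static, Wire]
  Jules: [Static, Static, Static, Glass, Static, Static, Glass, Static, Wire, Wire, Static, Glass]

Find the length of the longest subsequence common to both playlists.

Pick Static [3,1]; then Static [4,2]; then Static [5,3]; then Glass [6,4]; then Static [7,5]; then Static [8,6]; then Glass [9,7]; then Static [10,11]; then Glass [11,12]; all 9 songs appear in both, in order, and the DP table's final entry dp[13][12] is also 9, so no common subsequence is longer.

9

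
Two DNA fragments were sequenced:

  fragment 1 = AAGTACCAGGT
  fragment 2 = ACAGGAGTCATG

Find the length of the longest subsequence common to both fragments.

Pick A (fragment 1 #1, fragment 2 #3) → A (fragment 1 #2, fragment 2 #6) → G (fragment 1 #3, fragment 2 #7) → T (fragment 1 #4, fragment 2 #8) → C (fragment 1 #7, fragment 2 #9) → A (fragment 1 #8, fragment 2 #10) → G (fragment 1 #10, fragment 2 #12); all 7 bases appear in both, in order, and the DP table's final entry dp[11][12] is also 7, so no common subsequence is longer.

7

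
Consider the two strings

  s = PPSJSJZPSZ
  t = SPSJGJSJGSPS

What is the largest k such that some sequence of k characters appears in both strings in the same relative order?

Let dp[i][j] be the LCS length of the first i characters of s and the first j characters of t. dp[i][j] = dp[i-1][j-1]+1 when the i-th and j-th characters match, else max(dp[i-1][j], dp[i][j-1]).
    ·  S  P  S  J  G  J  S  J  G  S  P  S
 ·  0  0  0  0  0  0  0  0  0  0  0  0  0
 P  0  0  1  1  1  1  1  1  1  1  1  1  1
 P  0  0  1  1  1  1  1  1  1  1  1  2  2
 S  0  1  1  2  2  2  2  2  2  2  2  2  3
 J  0  1  1  2  3  3  3  3  3  3  3  3  3
 S  0  1  1  2  3  3  3  4  4  4  4  4  4
 J  0  1  1  2  3  3  4  4  5  5  5  5  5
 Z  0  1  1  2  3  3  4  4  5  5  5  5  5
 P  0  1  2  2  3  3  4  4  5  5  5  6  6
 S  0  1  2  3  3  3  4  5  5  5  6  6  7
 Z  0  1  2  3  3  3  4  5  5  5  6  6  7
dp[10][12] = 7. One LCS (by backtracking along matches): PSJSJPS.

7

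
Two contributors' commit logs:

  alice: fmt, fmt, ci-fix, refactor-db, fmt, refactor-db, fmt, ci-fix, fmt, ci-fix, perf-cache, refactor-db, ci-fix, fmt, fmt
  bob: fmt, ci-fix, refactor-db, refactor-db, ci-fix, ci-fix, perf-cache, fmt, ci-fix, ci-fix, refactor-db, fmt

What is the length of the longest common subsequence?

Pick fmt at alice[2]=bob[1] → ci-fix at alice[3]=bob[2] → refactor-db at alice[4]=bob[3] → refactor-db at alice[6]=bob[4] → fmt at alice[7]=bob[8] → ci-fix at alice[8]=bob[9] → ci-fix at alice[10]=bob[10] → refactor-db at alice[12]=bob[11] → fmt at alice[15]=bob[12]; all 9 commits appear in both, in order. Since dp[15][12] = 9, nothing longer is possible.

9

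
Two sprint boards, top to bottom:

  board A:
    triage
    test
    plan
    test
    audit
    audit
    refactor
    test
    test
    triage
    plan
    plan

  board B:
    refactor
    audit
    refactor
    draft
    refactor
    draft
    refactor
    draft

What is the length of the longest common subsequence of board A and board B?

Taking audit at board A[5]=board B[2], then refactor at board A[7]=board B[7] gives a common subsequence of length 2. The LCS DP gives dp[12][8] = 2, so this is optimal.

2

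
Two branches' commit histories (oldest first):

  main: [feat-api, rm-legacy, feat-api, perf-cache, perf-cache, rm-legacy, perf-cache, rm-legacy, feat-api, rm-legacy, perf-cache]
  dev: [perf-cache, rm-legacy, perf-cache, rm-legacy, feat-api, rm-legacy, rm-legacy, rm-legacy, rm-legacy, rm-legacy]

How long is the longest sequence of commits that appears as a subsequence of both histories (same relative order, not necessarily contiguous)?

One common subsequence of length 6: perf-cache (main #5, dev #1); then rm-legacy (main #6, dev #2); then perf-cache (main #7, dev #3); then rm-legacy (main #8, dev #4); then feat-api (main #9, dev #5); then rm-legacy (main #10, dev #10). The LCS DP gives dp[11][10] = 6, so this is optimal.

6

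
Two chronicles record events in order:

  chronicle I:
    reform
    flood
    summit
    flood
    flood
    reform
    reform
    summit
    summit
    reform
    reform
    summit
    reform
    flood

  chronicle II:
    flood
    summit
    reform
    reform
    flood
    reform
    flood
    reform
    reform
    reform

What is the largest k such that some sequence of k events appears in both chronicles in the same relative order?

Match flood (chronicle I #2, chronicle II #1); then summit (chronicle I #3, chronicle II #2); then flood (chronicle I #4, chronicle II #5); then flood (chronicle I #5, chronicle II #7); then reform (chronicle I #10, chronicle II #8); then reform (chronicle I #11, chronicle II #9); then reform (chronicle I #13, chronicle II #10) — 7 events in the same relative order in both. dp[14][10] = 7 confirms this is the maximum.

7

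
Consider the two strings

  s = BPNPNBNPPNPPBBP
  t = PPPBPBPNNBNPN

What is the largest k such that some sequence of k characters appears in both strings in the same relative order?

8

Match B at s[1]=t[6], then P at s[2]=t[7], then N at s[3]=t[8], then N at s[5]=t[9], then B at s[6]=t[10], then N at s[7]=t[11], then P at s[9]=t[12], then N at s[10]=t[13] — 8 characters in the same relative order in both. dp[15][13] = 8 confirms this is the maximum.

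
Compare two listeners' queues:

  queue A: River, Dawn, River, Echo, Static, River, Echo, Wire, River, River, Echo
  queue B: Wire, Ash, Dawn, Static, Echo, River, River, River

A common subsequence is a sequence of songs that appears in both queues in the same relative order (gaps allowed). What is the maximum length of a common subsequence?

5

One common subsequence of length 5: Dawn (queue A #2, queue B #3) → Echo (queue A #4, queue B #5) → River (queue A #6, queue B #6) → River (queue A #9, queue B #7) → River (queue A #10, queue B #8). The LCS DP gives dp[11][8] = 5, so this is optimal.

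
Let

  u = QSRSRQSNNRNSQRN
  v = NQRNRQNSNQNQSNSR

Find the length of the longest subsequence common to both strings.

10

Pick Q [1,2] → R [3,3] → R [5,5] → Q [6,6] → S [7,8] → N [8,9] → N [9,11] → N [11,14] → S [12,15] → R [14,16]; all 10 characters appear in both, in order. Since dp[15][16] = 10, nothing longer is possible.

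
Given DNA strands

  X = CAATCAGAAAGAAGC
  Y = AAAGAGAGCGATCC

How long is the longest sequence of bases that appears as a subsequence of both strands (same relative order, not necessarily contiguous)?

One common subsequence of length 9: A [2,1]; then A [3,2]; then A [6,3]; then G [7,4]; then A [8,5]; then A [9,7]; then G [11,10]; then A [12,11]; then C [15,14]. Since dp[15][14] = 9, nothing longer is possible.

9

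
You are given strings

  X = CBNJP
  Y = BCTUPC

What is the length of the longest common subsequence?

2

Let dp[i][j] be the LCS length of the first i characters of X and the first j characters of Y. dp[i][j] = dp[i-1][j-1]+1 when the i-th and j-th characters match, else max(dp[i-1][j], dp[i][j-1]).
    ·  B  C  T  U  P  C
 ·  0  0  0  0  0  0  0
 C  0  0  1  1  1  1  1
 B  0  1  1  1  1  1  1
 N  0  1  1  1  1  1  1
 J  0  1  1  1  1  1  1
 P  0  1  1  1  1  2  2
dp[5][6] = 2. One LCS (by backtracking along matches): CP.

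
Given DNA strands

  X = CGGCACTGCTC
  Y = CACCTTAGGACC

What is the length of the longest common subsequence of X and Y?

Let dp[i][j] be the LCS length of the first i bases of X and the first j bases of Y. dp[i][j] = dp[i-1][j-1]+1 when the i-th and j-th bases match, else max(dp[i-1][j], dp[i][j-1]).
    ·  C  A  C  C  T  T  A  G  G  A  C  C
 ·  0  0  0  0  0  0  0  0  0  0  0  0  0
 C  0  1  1  1  1  1  1  1  1  1  1  1  1
 G  0  1  1  1  1  1  1  1  2  2  2  2  2
 G  0  1  1  1  1  1  1  1  2  3  3  3  3
 C  0  1  1  2  2  2  2  2  2  3  3  4  4
 A  0  1  2  2  2  2  2  3  3  3  4  4  4
 C  0  1  2  3  3  3  3  3  3  3  4  5  5
 T  0  1  2  3  3  4  4  4  4  4  4  5  5
 G  0  1  2  3  3  4  4  4  5  5  5  5  5
 C  0  1  2  3  4  4  4  4  5  5  5  6  6
 T  0  1  2  3  4  5  5  5  5  5  5  6  6
 C  0  1  2  3  4  5  5  5  5  5  5  6  7
dp[11][12] = 7. One LCS (by backtracking along matches): CCCTGCC.

7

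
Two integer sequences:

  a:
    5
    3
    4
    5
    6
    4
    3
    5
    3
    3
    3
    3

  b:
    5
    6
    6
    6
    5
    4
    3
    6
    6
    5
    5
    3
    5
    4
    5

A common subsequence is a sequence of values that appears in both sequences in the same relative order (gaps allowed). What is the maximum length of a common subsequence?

One common subsequence of length 6: 5 [1,1]; then 5 [4,5]; then 4 [6,6]; then 3 [7,7]; then 5 [8,11]; then 3 [9,12]. Since dp[12][15] = 6, nothing longer is possible.

6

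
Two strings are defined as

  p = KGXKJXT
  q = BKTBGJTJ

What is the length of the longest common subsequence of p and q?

One common subsequence of length 4: K (p #1, q #2); then G (p #2, q #5); then J (p #5, q #6); then T (p #7, q #7), and the DP table's final entry dp[7][8] is also 4, so no common subsequence is longer.

4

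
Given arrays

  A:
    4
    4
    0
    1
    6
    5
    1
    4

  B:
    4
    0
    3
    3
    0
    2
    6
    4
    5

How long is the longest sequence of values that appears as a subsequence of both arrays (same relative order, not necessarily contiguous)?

Pick 4 (A #1, B #1), 0 (A #3, B #5), 6 (A #5, B #7), 5 (A #6, B #9); all 4 values appear in both, in order. The LCS DP gives dp[8][9] = 4, so this is optimal.

4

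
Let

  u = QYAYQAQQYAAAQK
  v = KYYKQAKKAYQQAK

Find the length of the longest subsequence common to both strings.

One common subsequence of length 8: Y (u #2, v #2), Y (u #4, v #3), Q (u #5, v #5), A (u #6, v #9), Q (u #7, v #11), Q (u #8, v #12), A (u #12, v #13), K (u #14, v #14). Since dp[14][14] = 8, nothing longer is possible.

8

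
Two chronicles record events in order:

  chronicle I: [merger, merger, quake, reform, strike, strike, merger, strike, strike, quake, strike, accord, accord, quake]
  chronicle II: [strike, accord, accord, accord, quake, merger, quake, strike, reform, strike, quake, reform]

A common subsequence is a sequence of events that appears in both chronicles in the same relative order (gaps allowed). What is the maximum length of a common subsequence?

5

Match merger (chronicle I #2, chronicle II #6) → quake (chronicle I #3, chronicle II #7) → reform (chronicle I #4, chronicle II #9) → strike (chronicle I #9, chronicle II #10) → quake (chronicle I #10, chronicle II #11) — 5 events in the same relative order in both. The LCS DP gives dp[14][12] = 5, so this is optimal.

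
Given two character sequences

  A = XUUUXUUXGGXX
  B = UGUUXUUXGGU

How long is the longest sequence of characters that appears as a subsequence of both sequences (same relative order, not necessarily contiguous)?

Pick U [2,1], U [3,3], U [4,4], X [5,5], U [6,6], U [7,7], X [8,8], G [9,9], G [10,10]; all 9 characters appear in both, in order. dp[12][11] = 9 confirms this is the maximum.

9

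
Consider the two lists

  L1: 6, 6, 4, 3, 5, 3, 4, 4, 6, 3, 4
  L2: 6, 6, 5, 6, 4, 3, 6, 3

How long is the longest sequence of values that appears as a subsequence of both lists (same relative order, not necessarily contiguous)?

Let dp[i][j] be the LCS length of the first i values of L1 and the first j values of L2. dp[i][j] = dp[i-1][j-1]+1 when the i-th and j-th values match, else max(dp[i-1][j], dp[i][j-1]).
    ·  6  6  5  6  4  3  6  3
 ·  0  0  0  0  0  0  0  0  0
 6  0  1  1  1  1  1  1  1  1
 6  0  1  2  2  2  2  2  2  2
 4  0  1  2  2  2  3  3  3  3
 3  0  1  2  2  2  3  4  4  4
 5  0  1  2  3  3  3  4  4  4
 3  0  1  2  3  3  3  4  4  5
 4  0  1  2  3  3  4  4  4  5
 4  0  1  2  3  3  4  4  4  5
 6  0  1  2  3  4  4  4  5  5
 3  0  1  2  3  4  4  5  5  6
 4  0  1  2  3  4  5  5  5  6
dp[11][8] = 6. One LCS (by backtracking along matches): 6, 6, 4, 3, 6, 3.

6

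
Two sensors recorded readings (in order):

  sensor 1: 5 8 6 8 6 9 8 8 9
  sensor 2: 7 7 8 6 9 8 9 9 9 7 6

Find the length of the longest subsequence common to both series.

5

Match 8 [2,3] → 6 [3,4] → 8 [4,6] → 9 [6,8] → 9 [9,9] — 5 values in the same relative order in both, and the DP table's final entry dp[9][11] is also 5, so no common subsequence is longer.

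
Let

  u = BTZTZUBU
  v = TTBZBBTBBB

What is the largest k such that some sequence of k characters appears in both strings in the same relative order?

4

Let dp[i][j] be the LCS length of the first i characters of u and the first j characters of v. dp[i][j] = dp[i-1][j-1]+1 when the i-th and j-th characters match, else max(dp[i-1][j], dp[i][j-1]).
    ·  T  T  B  Z  B  B  T  B  B  B
 ·  0  0  0  0  0  0  0  0  0  0  0
 B  0  0  0  1  1  1  1  1  1  1  1
 T  0  1  1  1  1  1  1  2  2  2  2
 Z  0  1  1  1  2  2  2  2  2  2  2
 T  0  1  2  2  2  2  2  3  3  3  3
 Z  0  1  2  2  3  3  3  3  3  3  3
 U  0  1  2  2  3  3  3  3  3  3  3
 B  0  1  2  3  3  4  4  4  4  4  4
 U  0  1  2  3  3  4  4  4  4  4  4
dp[8][10] = 4. One LCS (by backtracking along matches): BZTB.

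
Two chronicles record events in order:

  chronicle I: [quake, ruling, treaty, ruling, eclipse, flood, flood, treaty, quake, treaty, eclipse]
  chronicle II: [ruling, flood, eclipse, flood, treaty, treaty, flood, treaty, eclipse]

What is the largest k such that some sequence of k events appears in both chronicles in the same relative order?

6

One common subsequence of length 6: ruling at chronicle I[2]=chronicle II[1], then eclipse at chronicle I[5]=chronicle II[3], then flood at chronicle I[6]=chronicle II[4], then flood at chronicle I[7]=chronicle II[7], then treaty at chronicle I[10]=chronicle II[8], then eclipse at chronicle I[11]=chronicle II[9]. dp[11][9] = 6 confirms this is the maximum.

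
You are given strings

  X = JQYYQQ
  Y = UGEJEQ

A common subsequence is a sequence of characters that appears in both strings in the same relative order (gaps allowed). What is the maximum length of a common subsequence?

Match J at X[1]=Y[4] → Q at X[6]=Y[6] — 2 characters in the same relative order in both, and the DP table's final entry dp[6][6] is also 2, so no common subsequence is longer.

2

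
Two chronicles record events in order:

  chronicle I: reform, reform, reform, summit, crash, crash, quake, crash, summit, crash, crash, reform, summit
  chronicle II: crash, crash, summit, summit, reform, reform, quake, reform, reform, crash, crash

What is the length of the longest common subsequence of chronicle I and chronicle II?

5

Match reform at chronicle I[1]=chronicle II[6], then reform at chronicle I[2]=chronicle II[8], then reform at chronicle I[3]=chronicle II[9], then crash at chronicle I[10]=chronicle II[10], then crash at chronicle I[11]=chronicle II[11] — 5 events in the same relative order in both. Since dp[13][11] = 5, nothing longer is possible.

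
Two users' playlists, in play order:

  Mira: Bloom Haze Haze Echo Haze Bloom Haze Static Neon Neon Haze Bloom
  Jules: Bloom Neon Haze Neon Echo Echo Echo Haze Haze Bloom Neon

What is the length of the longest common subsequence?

6

Taking Bloom [1,1]; then Haze [2,3]; then Haze [3,8]; then Haze [5,9]; then Bloom [6,10]; then Neon [10,11] gives a common subsequence of length 6. The LCS DP gives dp[12][11] = 6, so this is optimal.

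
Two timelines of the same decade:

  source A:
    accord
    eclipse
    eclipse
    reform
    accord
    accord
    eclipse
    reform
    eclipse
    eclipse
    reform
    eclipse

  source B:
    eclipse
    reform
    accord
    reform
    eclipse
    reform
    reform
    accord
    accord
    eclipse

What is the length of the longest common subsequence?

7

Pick eclipse [3,1] → reform [4,2] → accord [5,3] → eclipse [7,5] → reform [8,6] → reform [11,7] → eclipse [12,10]; all 7 events appear in both, in order, and the DP table's final entry dp[12][10] is also 7, so no common subsequence is longer.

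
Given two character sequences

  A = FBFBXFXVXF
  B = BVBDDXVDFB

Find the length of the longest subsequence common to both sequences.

Match B (A #2, B #1); then B (A #4, B #3); then X (A #7, B #6); then V (A #8, B #7); then F (A #10, B #9) — 5 characters in the same relative order in both. The LCS DP gives dp[10][10] = 5, so this is optimal.

5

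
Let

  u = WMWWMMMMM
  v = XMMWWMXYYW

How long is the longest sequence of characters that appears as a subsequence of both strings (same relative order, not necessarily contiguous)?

Pick M [2,3], W [3,4], W [4,5], M [5,6]; all 4 characters appear in both, in order. The LCS DP gives dp[9][10] = 4, so this is optimal.

4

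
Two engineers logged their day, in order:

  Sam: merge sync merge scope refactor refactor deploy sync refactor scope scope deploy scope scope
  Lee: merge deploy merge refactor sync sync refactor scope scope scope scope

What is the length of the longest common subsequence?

One common subsequence of length 9: merge [1,1]; then merge [3,3]; then refactor [5,4]; then sync [8,6]; then refactor [9,7]; then scope [10,8]; then scope [11,9]; then scope [13,10]; then scope [14,11]. Since dp[14][11] = 9, nothing longer is possible.

9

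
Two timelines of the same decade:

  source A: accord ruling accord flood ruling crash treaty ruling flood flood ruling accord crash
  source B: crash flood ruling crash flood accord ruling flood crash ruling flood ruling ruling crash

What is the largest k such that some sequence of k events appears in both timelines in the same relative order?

8

Taking accord [1,6], then ruling [2,7], then flood [4,8], then crash [6,9], then ruling [8,10], then flood [9,11], then ruling [11,13], then crash [13,14] gives a common subsequence of length 8. dp[13][14] = 8 confirms this is the maximum.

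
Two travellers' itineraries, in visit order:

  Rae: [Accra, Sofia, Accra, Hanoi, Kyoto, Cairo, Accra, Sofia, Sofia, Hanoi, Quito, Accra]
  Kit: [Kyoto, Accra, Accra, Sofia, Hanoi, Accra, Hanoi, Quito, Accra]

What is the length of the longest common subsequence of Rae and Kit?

7

One common subsequence of length 7: Accra at Rae[1]=Kit[3]; then Sofia at Rae[2]=Kit[4]; then Hanoi at Rae[4]=Kit[5]; then Accra at Rae[7]=Kit[6]; then Hanoi at Rae[10]=Kit[7]; then Quito at Rae[11]=Kit[8]; then Accra at Rae[12]=Kit[9], and the DP table's final entry dp[12][9] is also 7, so no common subsequence is longer.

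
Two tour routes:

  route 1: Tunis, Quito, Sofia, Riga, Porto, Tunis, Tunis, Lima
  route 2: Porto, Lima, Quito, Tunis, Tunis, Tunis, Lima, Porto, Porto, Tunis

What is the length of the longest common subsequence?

4

Taking Tunis [1,4] → Tunis [6,5] → Tunis [7,6] → Lima [8,7] gives a common subsequence of length 4. The LCS DP gives dp[8][10] = 4, so this is optimal.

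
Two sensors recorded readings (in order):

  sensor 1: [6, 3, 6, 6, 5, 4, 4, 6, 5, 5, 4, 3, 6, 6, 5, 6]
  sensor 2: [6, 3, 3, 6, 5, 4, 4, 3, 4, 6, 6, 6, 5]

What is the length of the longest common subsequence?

One common subsequence of length 10: 6 at sensor 1[1]=sensor 2[1] → 3 at sensor 1[2]=sensor 2[3] → 6 at sensor 1[4]=sensor 2[4] → 5 at sensor 1[5]=sensor 2[5] → 4 at sensor 1[6]=sensor 2[7] → 4 at sensor 1[7]=sensor 2[9] → 6 at sensor 1[8]=sensor 2[10] → 6 at sensor 1[13]=sensor 2[11] → 6 at sensor 1[14]=sensor 2[12] → 5 at sensor 1[15]=sensor 2[13]. Since dp[16][13] = 10, nothing longer is possible.

10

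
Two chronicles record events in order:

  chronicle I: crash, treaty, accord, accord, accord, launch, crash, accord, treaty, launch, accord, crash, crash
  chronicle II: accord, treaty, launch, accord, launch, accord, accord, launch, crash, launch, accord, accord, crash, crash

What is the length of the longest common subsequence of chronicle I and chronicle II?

10

Taking treaty [2,2], accord [3,4], accord [4,6], accord [5,7], launch [6,8], crash [7,9], accord [8,11], accord [11,12], crash [12,13], crash [13,14] gives a common subsequence of length 10, and the DP table's final entry dp[13][14] is also 10, so no common subsequence is longer.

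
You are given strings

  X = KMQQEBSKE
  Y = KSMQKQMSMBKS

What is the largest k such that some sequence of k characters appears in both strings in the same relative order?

Let dp[i][j] be the LCS length of the first i characters of X and the first j characters of Y. dp[i][j] = dp[i-1][j-1]+1 when the i-th and j-th characters match, else max(dp[i-1][j], dp[i][j-1]).
    ·  K  S  M  Q  K  Q  M  S  M  B  K  S
 ·  0  0  0  0  0  0  0  0  0  0  0  0  0
 K  0  1  1  1  1  1  1  1  1  1  1  1  1
 M  0  1  1  2  2  2  2  2  2  2  2  2  2
 Q  0  1  1  2  3  3  3  3  3  3  3  3  3
 Q  0  1  1  2  3  3  4  4  4  4  4  4  4
 E  0  1  1  2  3  3  4  4  4  4  4  4  4
 B  0  1  1  2  3  3  4  4  4  4  5  5  5
 S  0  1  2  2  3  3  4  4  5  5  5  5  6
 K  0  1  2  2  3  4  4  4  5  5  5  6  6
 E  0  1  2  2  3  4  4  4  5  5  5  6  6
dp[9][12] = 6. One LCS (by backtracking along matches): KMQQBS.

6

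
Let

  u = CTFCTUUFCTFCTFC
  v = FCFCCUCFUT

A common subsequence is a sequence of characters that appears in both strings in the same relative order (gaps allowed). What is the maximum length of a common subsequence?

Taking C [1,2]; then F [3,3]; then C [4,5]; then U [7,6]; then C [9,7]; then F [11,8]; then T [13,10] gives a common subsequence of length 7. dp[15][10] = 7 confirms this is the maximum.

7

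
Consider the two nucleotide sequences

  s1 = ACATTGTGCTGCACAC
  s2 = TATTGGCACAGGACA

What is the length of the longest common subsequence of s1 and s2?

Match A (s1 #3, s2 #2), then T (s1 #4, s2 #3), then T (s1 #5, s2 #4), then G (s1 #6, s2 #5), then G (s1 #8, s2 #6), then C (s1 #9, s2 #9), then G (s1 #11, s2 #12), then A (s1 #13, s2 #13), then C (s1 #14, s2 #14), then A (s1 #15, s2 #15) — 10 bases in the same relative order in both, and the DP table's final entry dp[16][15] is also 10, so no common subsequence is longer.

10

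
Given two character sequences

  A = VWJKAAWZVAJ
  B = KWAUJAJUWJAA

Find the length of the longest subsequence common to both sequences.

5

Let dp[i][j] be the LCS length of the first i characters of A and the first j characters of B. dp[i][j] = dp[i-1][j-1]+1 when the i-th and j-th characters match, else max(dp[i-1][j], dp[i][j-1]).
    ·  K  W  A  U  J  A  J  U  W  J  A  A
 ·  0  0  0  0  0  0  0  0  0  0  0  0  0
 V  0  0  0  0  0  0  0  0  0  0  0  0  0
 W  0  0  1  1  1  1  1  1  1  1  1  1  1
 J  0  0  1  1  1  2  2  2  2  2  2  2  2
 K  0  1  1  1  1  2  2  2  2  2  2  2  2
 A  0  1  1  2  2  2  3  3  3  3  3  3  3
 A  0  1  1  2  2  2  3  3  3  3  3  4  4
 W  0  1  2  2  2  2  3  3  3  4  4  4  4
 Z  0  1  2  2  2  2  3  3  3  4  4  4  4
 V  0  1  2  2  2  2  3  3  3  4  4  4  4
 A  0  1  2  3  3  3  3  3  3  4  4  5  5
 J  0  1  2  3  3  4  4  4  4  4  5  5  5
dp[11][12] = 5. One LCS (by backtracking along matches): WJAAA.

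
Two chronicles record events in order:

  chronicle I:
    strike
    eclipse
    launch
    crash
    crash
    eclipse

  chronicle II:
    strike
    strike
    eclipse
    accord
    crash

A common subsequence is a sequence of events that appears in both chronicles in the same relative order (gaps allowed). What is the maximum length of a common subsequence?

Match strike (chronicle I #1, chronicle II #2), then eclipse (chronicle I #2, chronicle II #3), then crash (chronicle I #5, chronicle II #5) — 3 events in the same relative order in both. The LCS DP gives dp[6][5] = 3, so this is optimal.

3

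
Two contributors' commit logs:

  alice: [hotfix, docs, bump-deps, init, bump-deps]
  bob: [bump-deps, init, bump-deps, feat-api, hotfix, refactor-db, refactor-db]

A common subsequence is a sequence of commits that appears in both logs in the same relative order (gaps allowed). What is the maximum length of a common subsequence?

3

Taking bump-deps (alice #3, bob #1), init (alice #4, bob #2), bump-deps (alice #5, bob #3) gives a common subsequence of length 3. dp[5][7] = 3 confirms this is the maximum.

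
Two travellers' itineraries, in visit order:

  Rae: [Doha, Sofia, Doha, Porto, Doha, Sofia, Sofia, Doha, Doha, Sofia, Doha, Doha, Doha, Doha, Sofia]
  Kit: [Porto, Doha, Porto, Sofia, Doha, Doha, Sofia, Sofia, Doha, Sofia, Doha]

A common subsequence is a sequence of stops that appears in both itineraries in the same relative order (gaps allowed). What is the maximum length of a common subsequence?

Pick Doha [1,2]; then Sofia [2,4]; then Doha [3,5]; then Doha [5,6]; then Sofia [6,7]; then Sofia [7,8]; then Doha [9,9]; then Sofia [10,10]; then Doha [14,11]; all 9 stops appear in both, in order. Since dp[15][11] = 9, nothing longer is possible.

9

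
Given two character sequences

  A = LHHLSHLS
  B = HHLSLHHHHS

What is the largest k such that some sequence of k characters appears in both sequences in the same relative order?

Let dp[i][j] be the LCS length of the first i characters of A and the first j characters of B. dp[i][j] = dp[i-1][j-1]+1 when the i-th and j-th characters match, else max(dp[i-1][j], dp[i][j-1]).
    ·  H  H  L  S  L  H  H  H  H  S
 ·  0  0  0  0  0  0  0  0  0  0  0
 L  0  0  0  1  1  1  1  1  1  1  1
 H  0  1  1  1  1  1  2  2  2  2  2
 H  0  1  2  2  2  2  2  3  3  3  3
 L  0  1  2  3  3  3  3  3  3  3  3
 S  0  1  2  3  4  4  4  4  4  4  4
 H  0  1  2  3  4  4  5  5  5  5  5
 L  0  1  2  3  4  5  5  5  5  5  5
 S  0  1  2  3  4  5  5  5  5  5  6
dp[8][10] = 6. One LCS (by backtracking along matches): HHLSHS.

6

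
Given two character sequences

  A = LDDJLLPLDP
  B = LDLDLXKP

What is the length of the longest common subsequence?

Taking L at A[1]=B[1] → D at A[2]=B[2] → D at A[3]=B[4] → L at A[5]=B[5] → P at A[10]=B[8] gives a common subsequence of length 5. dp[10][8] = 5 confirms this is the maximum.

5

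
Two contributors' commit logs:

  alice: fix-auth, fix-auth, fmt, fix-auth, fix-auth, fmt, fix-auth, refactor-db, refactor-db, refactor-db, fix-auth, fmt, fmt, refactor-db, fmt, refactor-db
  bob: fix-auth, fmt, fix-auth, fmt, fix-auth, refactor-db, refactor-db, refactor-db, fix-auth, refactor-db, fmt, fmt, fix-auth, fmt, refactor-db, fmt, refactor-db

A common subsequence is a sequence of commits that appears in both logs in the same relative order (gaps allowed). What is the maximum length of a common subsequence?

14

Taking fix-auth at alice[2]=bob[1], then fmt at alice[3]=bob[2], then fix-auth at alice[5]=bob[3], then fmt at alice[6]=bob[4], then fix-auth at alice[7]=bob[5], then refactor-db at alice[8]=bob[6], then refactor-db at alice[9]=bob[7], then refactor-db at alice[10]=bob[8], then fix-auth at alice[11]=bob[9], then fmt at alice[12]=bob[12], then fmt at alice[13]=bob[14], then refactor-db at alice[14]=bob[15], then fmt at alice[15]=bob[16], then refactor-db at alice[16]=bob[17] gives a common subsequence of length 14. dp[16][17] = 14 confirms this is the maximum.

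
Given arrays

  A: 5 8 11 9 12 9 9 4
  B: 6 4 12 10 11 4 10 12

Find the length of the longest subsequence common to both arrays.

Match 11 at A[3]=B[5], 12 at A[5]=B[8] — 2 values in the same relative order in both, and the DP table's final entry dp[8][8] is also 2, so no common subsequence is longer.

2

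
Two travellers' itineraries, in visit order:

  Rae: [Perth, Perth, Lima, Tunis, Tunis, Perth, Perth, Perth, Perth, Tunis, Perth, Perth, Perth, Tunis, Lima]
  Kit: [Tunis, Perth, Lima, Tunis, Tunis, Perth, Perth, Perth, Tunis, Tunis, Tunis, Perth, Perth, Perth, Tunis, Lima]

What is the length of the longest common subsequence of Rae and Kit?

One common subsequence of length 13: Perth [2,2] → Lima [3,3] → Tunis [4,4] → Tunis [5,5] → Perth [6,6] → Perth [7,7] → Perth [8,8] → Tunis [10,11] → Perth [11,12] → Perth [12,13] → Perth [13,14] → Tunis [14,15] → Lima [15,16]. Since dp[15][16] = 13, nothing longer is possible.

13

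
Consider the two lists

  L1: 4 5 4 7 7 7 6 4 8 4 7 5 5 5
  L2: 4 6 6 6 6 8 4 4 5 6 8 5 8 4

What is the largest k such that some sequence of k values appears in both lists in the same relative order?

6

Taking 4 (L1 #1, L2 #1) → 6 (L1 #7, L2 #5) → 4 (L1 #8, L2 #7) → 4 (L1 #10, L2 #8) → 5 (L1 #12, L2 #9) → 5 (L1 #13, L2 #12) gives a common subsequence of length 6. The LCS DP gives dp[14][14] = 6, so this is optimal.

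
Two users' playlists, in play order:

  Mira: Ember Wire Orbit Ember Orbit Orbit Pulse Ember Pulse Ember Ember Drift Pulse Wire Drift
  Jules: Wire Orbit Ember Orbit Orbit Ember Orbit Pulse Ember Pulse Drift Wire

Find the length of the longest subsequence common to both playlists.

Match Wire (Mira #2, Jules #1) → Orbit (Mira #3, Jules #2) → Ember (Mira #4, Jules #3) → Orbit (Mira #5, Jules #5) → Orbit (Mira #6, Jules #7) → Pulse (Mira #7, Jules #8) → Ember (Mira #8, Jules #9) → Pulse (Mira #9, Jules #10) → Drift (Mira #12, Jules #11) → Wire (Mira #14, Jules #12) — 10 songs in the same relative order in both. The LCS DP gives dp[15][12] = 10, so this is optimal.

10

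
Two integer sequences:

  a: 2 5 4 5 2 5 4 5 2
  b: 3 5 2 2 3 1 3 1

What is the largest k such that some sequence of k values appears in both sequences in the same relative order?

Match 5 (a #4, b #2); then 2 (a #5, b #3); then 2 (a #9, b #4) — 3 values in the same relative order in both. dp[9][8] = 3 confirms this is the maximum.

3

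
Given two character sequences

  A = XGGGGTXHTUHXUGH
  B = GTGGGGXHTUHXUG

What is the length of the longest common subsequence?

Pick G at A[2]=B[3] → G at A[3]=B[4] → G at A[4]=B[5] → G at A[5]=B[6] → X at A[7]=B[7] → H at A[8]=B[8] → T at A[9]=B[9] → U at A[10]=B[10] → H at A[11]=B[11] → X at A[12]=B[12] → U at A[13]=B[13] → G at A[14]=B[14]; all 12 characters appear in both, in order, and the DP table's final entry dp[15][14] is also 12, so no common subsequence is longer.

12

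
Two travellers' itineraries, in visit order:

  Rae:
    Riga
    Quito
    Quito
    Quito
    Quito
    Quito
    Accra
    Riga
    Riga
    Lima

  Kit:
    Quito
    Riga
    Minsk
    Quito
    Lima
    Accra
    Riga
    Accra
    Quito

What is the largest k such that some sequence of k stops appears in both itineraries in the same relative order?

4

Pick Riga (Rae #1, Kit #2); then Quito (Rae #2, Kit #4); then Accra (Rae #7, Kit #6); then Riga (Rae #8, Kit #7); all 4 stops appear in both, in order. The LCS DP gives dp[10][9] = 4, so this is optimal.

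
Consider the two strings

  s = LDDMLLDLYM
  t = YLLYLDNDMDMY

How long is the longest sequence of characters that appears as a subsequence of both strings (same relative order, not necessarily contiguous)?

Let dp[i][j] be the LCS length of the first i characters of s and the first j characters of t. dp[i][j] = dp[i-1][j-1]+1 when the i-th and j-th characters match, else max(dp[i-1][j], dp[i][j-1]).
    ·  Y  L  L  Y  L  D  N  D  M  D  M  Y
 ·  0  0  0  0  0  0  0  0  0  0  0  0  0
 L  0  0  1  1  1  1  1  1  1  1  1  1  1
 D  0  0  1  1  1  1  2  2  2  2  2  2  2
 D  0  0  1  1  1  1  2  2  3  3  3  3  3
 M  0  0  1  1  1  1  2  2  3  4  4  4  4
 L  0  0  1  2  2  2  2  2  3  4  4  4  4
 L  0  0  1  2  2  3  3  3  3  4  4  4  4
 D  0  0  1  2  2  3  4  4  4  4  5  5  5
 L  0  0  1  2  2  3  4  4  4  4  5  5  5
 Y  0  1  1  2  3  3  4  4  4  4  5  5  6
 M  0  1  1  2  3  3  4  4  4  5  5  6  6
dp[10][12] = 6. One LCS (by backtracking along matches): LDDMDY.

6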